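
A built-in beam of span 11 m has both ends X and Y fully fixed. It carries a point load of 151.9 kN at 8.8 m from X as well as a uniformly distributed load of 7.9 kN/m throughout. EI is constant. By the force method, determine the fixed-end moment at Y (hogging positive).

M_Y = 293.5 kN·m

Take the two fixed-end moments M_X, M_Y as redundants; the released structure is the simple span XY.
End rotations of the released simple span under the applied load (×1/EI):
  at X: point load 151.9 at a = 8.8: Pab(L + b)/(6LEI) = 588.2/EI
  at Y: point load 151.9 at a = 8.8: Pab(L + a)/(6LEI) = 882.2/EI
  at X: UDL 7.9: wL³/(24EI) = 438.1/EI
  at Y: UDL 7.9: wL³/(24EI) = 438.1/EI
  θ_X0 = 1026/EI,  θ_Y0 = 1320/EI
Flexibility coefficients: a unit moment at one end gives L/(3EI) there and L/(6EI) at the far end, so f₁₁ = f₂₂ = 3.667/EI and f₁₂ = f₂₁ = 1.833/EI.
Compatibility — zero rotation at each built-in end:
  3.667 M_X + 1.833 M_Y = 1026
  1.833 M_X + 3.667 M_Y = 1320
Solving the pair gives M_X = 133.1 kN·m and M_Y = 293.5 kN·m (hogging).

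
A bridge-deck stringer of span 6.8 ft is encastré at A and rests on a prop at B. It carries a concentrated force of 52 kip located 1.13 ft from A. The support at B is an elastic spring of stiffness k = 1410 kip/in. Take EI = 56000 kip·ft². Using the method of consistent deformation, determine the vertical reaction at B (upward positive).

R_B = 1.972 kip

Choose R_B as the redundant. The primary structure is the cantilever fixed at A.
Deflection at B on the released cantilever, summing each load's contribution:
  point load 52 at a = 1.13: Pa²(3L − a)/(6EI) = 213.3/EI
Flexibility coefficient — unit upward force at B: δ_{BB} = L³/(3EI) = 104.8/EI.
With EI = 56000 kip·ft²: δ_0 = 0.003808 ft and δ_{BB} = 0.001872 ft/kip.
Compatibility — the spring shortens by R_B/k under the reaction it provides: δ_0 − R_B·δ_{BB} = R_B/k. With 1/k = 1/(1410×12) ft/kip = 0.000059 ft/kip, R_B = δ_0 / (δ_{BB} + 1/k) = 0.003808 / (0.001872 + 0.000059) = 1.972 kip.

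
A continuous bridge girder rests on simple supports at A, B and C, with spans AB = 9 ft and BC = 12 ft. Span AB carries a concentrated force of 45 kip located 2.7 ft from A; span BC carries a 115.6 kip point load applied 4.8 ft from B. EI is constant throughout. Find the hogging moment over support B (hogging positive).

M_B = 175.9 kip·ft

Release continuity at B by inserting a hinge; the redundant is the internal moment M_B. The primary structure is two simply-supported spans AB and BC.
End slopes at the hinge B, treating each span as simply supported:
  span AB: point load 45 at a = 2.7: Pab(L + a)/(6LEI) = 165.8/EI
  span BC: point load 115.6 at a = 4.8: Pab(L + b)/(6LEI) = 1065/EI
  relative rotation θ_0 = (165.8 + 1065)/EI = 1231/EI
A unit hogging moment at B produces rotation L₁/(3EI) + L₂/(3EI) = 7/EI.
Compatibility: M_B·(L₁+L₂)/(3EI) = θ_0, giving M_B = 175.9 kip·ft (hogging).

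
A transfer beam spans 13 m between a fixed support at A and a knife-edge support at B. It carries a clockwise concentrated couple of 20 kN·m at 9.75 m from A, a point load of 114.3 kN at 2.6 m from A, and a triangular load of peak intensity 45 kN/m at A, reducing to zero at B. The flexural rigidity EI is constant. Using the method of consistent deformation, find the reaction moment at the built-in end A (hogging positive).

Choose R_B as the redundant. The primary structure is the cantilever fixed at A.
Free-end deflection of the primary structure under the applied loading (downward +):
  clockwise couple 20 at a = 9.75: M₀a(2L − a)/(2EI) = 1584/EI
  point load 114.3 at a = 2.6: Pa²(3L − a)/(6EI) = 4688/EI
  triangular load, peak 45 at the fixed end: w₀L⁴/(30EI) = 42842/EI
  δ_0 = 49113/EI
Tip deflection under a unit load at B: L³/(3EI) = 732.3/EI.
Compatibility at B: δ_0 − R_B·δ_{BB} = 0, so R_B = 49113/732.3 = 67.06 kN.
Moment equilibrium about A: M_A = Σ(load moments about A) − R_B·L = 1585 − 67.06×13 = 712.8 kN·m.

M_A = 712.8 kN·m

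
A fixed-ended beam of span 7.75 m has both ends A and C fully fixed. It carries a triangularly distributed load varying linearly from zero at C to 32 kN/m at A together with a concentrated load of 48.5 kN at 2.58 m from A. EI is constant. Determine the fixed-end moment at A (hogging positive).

M_A = 151.8 kN·m

Take the two fixed-end moments M_A, M_C as redundants; the released structure is the simple span AC.
End rotations of the released simple span under the applied load (×1/EI):
  at A: triangular load, peak 32: w₀L³/(45EI) = 331/EI
  at C: triangular load, peak 32: 7w₀L³/(360EI) = 289.6/EI
  at A: point load 48.5 at a = 2.58: Pab(L + b)/(6LEI) = 179.7/EI
  at C: point load 48.5 at a = 2.58: Pab(L + a)/(6LEI) = 143.7/EI
  θ_A0 = 510.8/EI,  θ_C0 = 433.3/EI
Flexibility coefficients: a unit moment at one end gives L/(3EI) there and L/(6EI) at the far end, so f₁₁ = f₂₂ = 2.583/EI and f₁₂ = f₂₁ = 1.292/EI.
Compatibility — zero rotation at each built-in end:
  2.583 M_A + 1.292 M_C = 510.8
  1.292 M_A + 2.583 M_C = 433.3
Solving the pair gives M_A = 151.8 kN·m and M_C = 91.86 kN·m (hogging).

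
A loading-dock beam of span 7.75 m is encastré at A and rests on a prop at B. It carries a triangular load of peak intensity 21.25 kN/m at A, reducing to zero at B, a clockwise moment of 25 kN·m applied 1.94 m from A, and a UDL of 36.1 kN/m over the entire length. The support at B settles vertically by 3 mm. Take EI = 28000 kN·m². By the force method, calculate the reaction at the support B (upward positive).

Take the reaction at B as the redundant and release it; the primary structure is a cantilever fixed at A.
Primary-structure tip deflection at B by superposition:
  triangular load, peak 21.25 at the fixed end: w₀L⁴/(30EI) = 2555/EI
  clockwise couple 25 at a = 1.94: M₀a(2L − a)/(2EI) = 328.8/EI
  UDL 36.1: wL⁴/(8EI) = 16279/EI
  δ_0 = 19163/EI
Flexibility coefficient — unit upward force at B: δ_{BB} = L³/(3EI) = 155.2/EI.
With EI = 28000 kN·m²: δ_0 = 0.68439 m and δ_{BB} = 0.005541 m/kN.
Compatibility — the beam at B must follow the support down by 0.003 m: δ_0 − R_B·δ_{BB} = 0.003, so R_B = (0.68439 − 0.003)/0.005541 = 123 kN.

R_B = 123 kN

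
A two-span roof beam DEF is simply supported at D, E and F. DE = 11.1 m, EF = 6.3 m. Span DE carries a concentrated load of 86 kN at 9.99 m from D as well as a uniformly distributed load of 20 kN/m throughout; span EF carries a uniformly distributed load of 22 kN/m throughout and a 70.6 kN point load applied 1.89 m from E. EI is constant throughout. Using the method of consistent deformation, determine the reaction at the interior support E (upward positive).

R_E = 386 kN

Take M_E as the redundant. Released structure: two simple spans DE and EF with a hinge at E.
End slopes at the hinge E, treating each span as simply supported:
  span DE: point load 86 at a = 9.99: Pab(L + a)/(6LEI) = 302/EI
  span DE: UDL 20: wL³/(24EI) = 1140/EI
  span EF: UDL 22: wL³/(24EI) = 229.2/EI
  span EF: point load 70.6 at a = 1.89: Pab(L + b)/(6LEI) = 166.7/EI
  relative rotation θ_0 = (1442 + 395.9)/EI = 1838/EI
A unit hogging moment at E produces rotation L₁/(3EI) + L₂/(3EI) = 5.8/EI.
Compatibility: M_E·(L₁+L₂)/(3EI) = θ_0, giving M_E = 316.8 kN·m (hogging).
Span DE, ΣM about D with M_E applied at E: R_E^{DE}·11.1 = 2091 + 316.8, so R_E^{DE} = 216.9 kN and R_D = 308 − 216.9 = 91.06 kN.
Span EF, ΣM about F: R_E^{EF}·6.3 = 747.9 + 316.8, so R_E^{EF} = 169 kN and R_F = 209.2 − 169 = 40.19 kN.
R_E = 216.9 + 169 = 386 kN.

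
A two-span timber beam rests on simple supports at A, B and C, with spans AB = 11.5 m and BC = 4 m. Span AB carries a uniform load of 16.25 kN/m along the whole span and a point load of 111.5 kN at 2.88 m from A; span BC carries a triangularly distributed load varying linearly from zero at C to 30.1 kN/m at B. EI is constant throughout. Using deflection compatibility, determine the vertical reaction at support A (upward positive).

R_A = 149.3 kN

Take M_B as the redundant. Released structure: two simple spans AB and BC with a hinge at B.
End slopes at the hinge B, treating each span as simply supported:
  span AB: UDL 16.25: wL³/(24EI) = 1030/EI
  span AB: point load 111.5 at a = 2.88: Pab(L + a)/(6LEI) = 576.9/EI
  span BC: triangular load, peak 30.1: w₀L³/(45EI) = 42.81/EI
  relative rotation θ_0 = (1607 + 42.81)/EI = 1649/EI
A unit hogging moment at B produces rotation L₁/(3EI) + L₂/(3EI) = 5.167/EI.
Slope continuity at B: θ_0 = M_B·5.167/EI, so M_B = 1649/5.167 = 319.2 kN·m (hogging).
Span AB, ΣM about A with M_B applied at B: R_B^{AB}·11.5 = 1396 + 319.2, so R_B^{AB} = 149.1 kN and R_A = 298.4 − 149.1 = 149.3 kN.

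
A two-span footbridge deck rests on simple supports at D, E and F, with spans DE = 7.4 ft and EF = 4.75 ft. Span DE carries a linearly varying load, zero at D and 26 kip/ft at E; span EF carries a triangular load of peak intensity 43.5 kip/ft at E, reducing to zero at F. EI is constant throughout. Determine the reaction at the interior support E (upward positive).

Insert a hinge at E; M_E is the redundant, and each span becomes simply supported.
Discontinuity in slope at E on the released structure — sum the simple-span end rotations:
  span DE: triangular load, peak 26: w₀L³/(45EI) = 234.1/EI
  span EF: triangular load, peak 43.5: w₀L³/(45EI) = 103.6/EI
  relative rotation θ_0 = (234.1 + 103.6)/EI = 337.7/EI
A unit hogging moment at E produces rotation L₁/(3EI) + L₂/(3EI) = 4.05/EI.
Compatibility: M_E·(L₁+L₂)/(3EI) = θ_0, giving M_E = 83.39 kip·ft (hogging).
Span DE, ΣM about D with M_E applied at E: R_E^{DE}·7.4 = 474.6 + 83.39, so R_E^{DE} = 75.4 kip and R_D = 96.2 − 75.4 = 20.8 kip.
Span EF, ΣM about F: R_E^{EF}·4.75 = 327.2 + 83.39, so R_E^{EF} = 86.43 kip and R_F = 103.3 − 86.43 = 16.88 kip.
R_E = 75.4 + 86.43 = 161.8 kip.

R_E = 161.8 kip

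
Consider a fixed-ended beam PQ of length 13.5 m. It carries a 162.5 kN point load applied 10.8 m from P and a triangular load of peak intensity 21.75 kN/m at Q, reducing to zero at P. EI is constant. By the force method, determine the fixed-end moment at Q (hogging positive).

Release both end moments; the primary structure is a simply-supported span PQ with redundants M_P and M_Q.
On the primary (simply-supported) span, the end slopes from the loading are:
  at P: point load 162.5 at a = 10.8: Pab(L + b)/(6LEI) = 947.7/EI
  at Q: point load 162.5 at a = 10.8: Pab(L + a)/(6LEI) = 1422/EI
  at P: triangular load, peak 21.75: 7w₀L³/(360EI) = 1041/EI
  at Q: triangular load, peak 21.75: w₀L³/(45EI) = 1189/EI
  θ_P0 = 1988/EI,  θ_Q0 = 2611/EI
Flexibility coefficients: a unit moment at one end gives L/(3EI) there and L/(6EI) at the far end, so f₁₁ = f₂₂ = 4.5/EI and f₁₂ = f₂₁ = 2.25/EI.
Compatibility — zero rotation at each built-in end:
  4.5 M_P + 2.25 M_Q = 1988
  2.25 M_P + 4.5 M_Q = 2611
Solving the pair gives M_P = 202.3 kN·m and M_Q = 479 kN·m (hogging).

M_Q = 479 kN·m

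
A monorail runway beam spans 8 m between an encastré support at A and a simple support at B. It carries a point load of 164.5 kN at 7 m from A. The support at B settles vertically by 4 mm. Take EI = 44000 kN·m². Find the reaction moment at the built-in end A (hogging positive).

Choose R_B as the redundant. The primary structure is the cantilever fixed at A.
Primary-structure tip deflection at B by superposition:
  point load 164.5 at a = 7: Pa²(3L − a)/(6EI) = 22838/EI
Tip deflection under a unit load at B: L³/(3EI) = 170.7/EI.
With EI = 44000 kN·m²: δ_0 = 0.51905 m and δ_{BB} = 0.003879 m/kN.
Compatibility — the beam at B must follow the support down by 0.004 m: δ_0 − R_B·δ_{BB} = 0.004, so R_B = (0.51905 − 0.004)/0.003879 = 132.8 kN.
Moment equilibrium about A: M_A = Σ(load moments about A) − R_B·L = 1152 − 132.8×8 = 89.21 kN·m.

M_A = 89.21 kN·m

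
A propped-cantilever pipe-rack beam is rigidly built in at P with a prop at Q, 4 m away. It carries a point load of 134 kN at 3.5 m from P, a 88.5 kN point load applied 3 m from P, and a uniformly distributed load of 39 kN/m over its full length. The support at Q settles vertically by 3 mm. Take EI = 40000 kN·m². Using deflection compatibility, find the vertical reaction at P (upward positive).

R_P = 160.6 kN

Take the reaction at Q as the redundant and release it; the primary structure is a cantilever fixed at P.
Downward deflection at the released point Q due to the loads:
  point load 134 at a = 3.5: Pa²(3L − a)/(6EI) = 2325/EI
  point load 88.5 at a = 3: Pa²(3L − a)/(6EI) = 1195/EI
  UDL 39: wL⁴/(8EI) = 1248/EI
  δ_0 = 4768/EI
Tip deflection under a unit load at Q: L³/(3EI) = 21.33/EI.
With EI = 40000 kN·m²: δ_0 = 0.11921 m and δ_{QQ} = 0.000533 m/kN.
Compatibility — the beam at Q must follow the support down by 0.003 m: δ_0 − R_Q·δ_{QQ} = 0.003, so R_Q = (0.11921 − 0.003)/0.000533 = 217.9 kN.
Vertical equilibrium: R_P = ΣP − R_Q = 378.5 − 217.9 = 160.6 kN.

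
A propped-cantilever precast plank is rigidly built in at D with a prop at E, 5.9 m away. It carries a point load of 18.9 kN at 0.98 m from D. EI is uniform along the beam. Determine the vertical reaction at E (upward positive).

R_E = 0.7389 kN

Remove the prop at E; the released (primary) structure is a cantilever built in at D.
Deflection at E on the released cantilever, summing each load's contribution:
  point load 18.9 at a = 0.98: Pa²(3L − a)/(6EI) = 50.58/EI
Tip deflection under a unit load at E: L³/(3EI) = 68.46/EI.
The prop prevents deflection at E: R_E = δ_0/δ_{EE} = 50.58/68.46 = 0.7389 kN.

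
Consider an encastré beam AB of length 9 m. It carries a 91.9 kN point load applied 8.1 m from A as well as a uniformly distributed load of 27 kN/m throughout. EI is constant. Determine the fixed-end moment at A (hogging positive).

Release both end moments; the primary structure is a simply-supported span AB with redundants M_A and M_B.
On the primary (simply-supported) span, the end slopes from the loading are:
  at A: point load 91.9 at a = 8.1: Pab(L + b)/(6LEI) = 122.8/EI
  at B: point load 91.9 at a = 8.1: Pab(L + a)/(6LEI) = 212.2/EI
  at A: UDL 27: wL³/(24EI) = 820.1/EI
  at B: UDL 27: wL³/(24EI) = 820.1/EI
  θ_A0 = 942.9/EI,  θ_B0 = 1032/EI
Flexibility coefficients: a unit moment at one end gives L/(3EI) there and L/(6EI) at the far end, so f₁₁ = f₂₂ = 3/EI and f₁₂ = f₂₁ = 1.5/EI.
Compatibility — zero rotation at each built-in end:
  3 M_A + 1.5 M_B = 942.9
  1.5 M_A + 3 M_B = 1032
Solving the pair gives M_A = 189.7 kN·m and M_B = 249.2 kN·m (hogging).

M_A = 189.7 kN·m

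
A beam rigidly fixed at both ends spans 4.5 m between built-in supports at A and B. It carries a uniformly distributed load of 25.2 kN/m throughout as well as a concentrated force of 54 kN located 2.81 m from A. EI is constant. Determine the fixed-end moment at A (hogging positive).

Take the two fixed-end moments M_A, M_B as redundants; the released structure is the simple span AB.
On the primary (simply-supported) span, the end slopes from the loading are:
  at A: UDL 25.2: wL³/(24EI) = 95.68/EI
  at B: UDL 25.2: wL³/(24EI) = 95.68/EI
  at A: point load 54 at a = 2.81: Pab(L + b)/(6LEI) = 58.79/EI
  at B: point load 54 at a = 2.81: Pab(L + a)/(6LEI) = 69.43/EI
  θ_A0 = 154.5/EI,  θ_B0 = 165.1/EI
Flexibility coefficients: a unit moment at one end gives L/(3EI) there and L/(6EI) at the far end, so f₁₁ = f₂₂ = 1.5/EI and f₁₂ = f₂₁ = 0.75/EI.
Compatibility — zero rotation at each built-in end:
  1.5 M_A + 0.75 M_B = 154.5
  0.75 M_A + 1.5 M_B = 165.1
Solving the pair gives M_A = 63.93 kN·m and M_B = 78.11 kN·m (hogging).

M_A = 63.93 kN·m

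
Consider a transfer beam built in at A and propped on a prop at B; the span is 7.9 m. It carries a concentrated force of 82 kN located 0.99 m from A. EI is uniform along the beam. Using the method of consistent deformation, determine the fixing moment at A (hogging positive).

Remove the prop at B; the released (primary) structure is a cantilever built in at A.
Downward deflection at the released point B due to the loads:
  point load 82 at a = 0.99: Pa²(3L − a)/(6EI) = 304.2/EI
Tip deflection under a unit load at B: L³/(3EI) = 164.3/EI.
Compatibility at B: δ_0 − R_B·δ_{BB} = 0, so R_B = 304.2/164.3 = 1.851 kN.
Moment equilibrium about A: M_A = Σ(load moments about A) − R_B·L = 81.18 − 1.851×7.9 = 66.56 kN·m.

M_A = 66.56 kN·m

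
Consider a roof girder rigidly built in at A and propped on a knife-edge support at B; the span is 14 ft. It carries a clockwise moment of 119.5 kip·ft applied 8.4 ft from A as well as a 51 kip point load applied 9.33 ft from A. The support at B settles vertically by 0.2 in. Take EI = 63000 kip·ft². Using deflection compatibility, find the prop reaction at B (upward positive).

Release the roller at B. Primary structure: cantilever fixed at A.
Downward deflection at the released point B due to the loads:
  clockwise couple 119.5 at a = 8.4: M₀a(2L − a)/(2EI) = 9837/EI
  point load 51 at a = 9.33: Pa²(3L − a)/(6EI) = 24173/EI
  δ_0 = 34010/EI
Tip deflection under a unit load at B: L³/(3EI) = 914.7/EI.
With EI = 63000 kip·ft²: δ_0 = 0.53985 ft and δ_{BB} = 0.014519 ft/kip.
Compatibility — the beam at B must follow the support down by 0.01667 ft: δ_0 − R_B·δ_{BB} = 0.01667, so R_B = (0.53985 − 0.01667)/0.014519 = 36.04 kip.

R_B = 36.04 kip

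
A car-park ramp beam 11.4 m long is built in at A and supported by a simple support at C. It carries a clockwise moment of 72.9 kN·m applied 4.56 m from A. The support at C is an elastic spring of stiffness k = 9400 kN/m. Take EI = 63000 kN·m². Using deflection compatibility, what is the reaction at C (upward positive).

R_C = 6.057 kN

Choose R_C as the redundant. The primary structure is the cantilever fixed at A.
Free-end deflection of the primary structure under the applied loading (downward +):
  clockwise couple 72.9 at a = 4.56: M₀a(2L − a)/(2EI) = 3032/EI
Flexibility coefficient — unit upward force at C: δ_{CC} = L³/(3EI) = 493.8/EI.
With EI = 63000 kN·m²: δ_0 = 0.048122 m and δ_{CC} = 0.007839 m/kN.
Compatibility — the spring shortens by R_C/k under the reaction it provides: δ_0 − R_C·δ_{CC} = R_C/k. With 1/k = 0.000106 m/kN, R_C = δ_0 / (δ_{CC} + 1/k) = 0.048122 / (0.007839 + 0.000106) = 6.057 kN.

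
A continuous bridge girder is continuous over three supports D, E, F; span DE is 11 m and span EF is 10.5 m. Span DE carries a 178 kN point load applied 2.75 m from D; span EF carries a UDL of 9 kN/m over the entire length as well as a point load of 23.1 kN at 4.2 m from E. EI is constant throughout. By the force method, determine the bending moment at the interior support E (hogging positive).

Release continuity at E by inserting a hinge; the redundant is the internal moment M_E. The primary structure is two simply-supported spans DE and EF.
End slopes at the hinge E, treating each span as simply supported:
  span DE: point load 178 at a = 2.75: Pab(L + a)/(6LEI) = 841.3/EI
  span EF: UDL 9: wL³/(24EI) = 434.1/EI
  span EF: point load 23.1 at a = 4.2: Pab(L + b)/(6LEI) = 163/EI
  relative rotation θ_0 = (841.3 + 597.1)/EI = 1438/EI
A unit hogging moment at E produces rotation L₁/(3EI) + L₂/(3EI) = 7.167/EI.
Compatibility: M_E·(L₁+L₂)/(3EI) = θ_0, giving M_E = 200.7 kN·m (hogging).

M_E = 200.7 kN·m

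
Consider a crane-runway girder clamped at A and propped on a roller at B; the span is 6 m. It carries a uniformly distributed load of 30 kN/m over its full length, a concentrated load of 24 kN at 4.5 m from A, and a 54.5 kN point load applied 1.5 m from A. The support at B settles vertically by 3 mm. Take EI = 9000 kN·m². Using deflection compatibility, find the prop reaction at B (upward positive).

Remove the prop at B; the released (primary) structure is a cantilever built in at A.
Free-end deflection of the primary structure under the applied loading (downward +):
  UDL 30: wL⁴/(8EI) = 4860/EI
  point load 24 at a = 4.5: Pa²(3L − a)/(6EI) = 1094/EI
  point load 54.5 at a = 1.5: Pa²(3L − a)/(6EI) = 337.2/EI
  δ_0 = 6291/EI
Tip deflection under a unit load at B: L³/(3EI) = 72/EI.
With EI = 9000 kN·m²: δ_0 = 0.69897 m and δ_{BB} = 0.008 m/kN.
Compatibility — the beam at B must follow the support down by 0.003 m: δ_0 − R_B·δ_{BB} = 0.003, so R_B = (0.69897 − 0.003)/0.008 = 87 kN.

R_B = 87 kN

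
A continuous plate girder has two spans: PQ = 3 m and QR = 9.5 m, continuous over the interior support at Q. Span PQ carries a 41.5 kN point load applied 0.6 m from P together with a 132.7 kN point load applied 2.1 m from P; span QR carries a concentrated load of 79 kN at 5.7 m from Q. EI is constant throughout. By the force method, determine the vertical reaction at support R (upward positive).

Insert a hinge at Q; M_Q is the redundant, and each span becomes simply supported.
Discontinuity in slope at Q on the released structure — sum the simple-span end rotations:
  span PQ: point load 41.5 at a = 0.6: Pab(L + a)/(6LEI) = 11.95/EI
  span PQ: point load 132.7 at a = 2.1: Pab(L + a)/(6LEI) = 71.06/EI
  span QR: point load 79 at a = 5.7: Pab(L + b)/(6LEI) = 399.3/EI
  relative rotation θ_0 = (83.01 + 399.3)/EI = 482.3/EI
A unit hogging moment at Q produces rotation L₁/(3EI) + L₂/(3EI) = 4.167/EI.
Slope continuity at Q: θ_0 = M_Q·4.167/EI, so M_Q = 482.3/4.167 = 115.7 kN·m (hogging).
Span QR, ΣM about R: R_Q^{QR}·9.5 = 300.2 + 115.7, so R_Q^{QR} = 43.78 kN and R_R = 79 − 43.78 = 35.22 kN.

R_R = 35.22 kN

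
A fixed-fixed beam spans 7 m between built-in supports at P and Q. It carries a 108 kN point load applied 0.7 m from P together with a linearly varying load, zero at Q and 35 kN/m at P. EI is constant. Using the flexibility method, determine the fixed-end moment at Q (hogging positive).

M_Q = 63.97 kN·m

Take the two fixed-end moments M_P, M_Q as redundants; the released structure is the simple span PQ.
On the primary (simply-supported) span, the end slopes from the loading are:
  at P: point load 108 at a = 0.7: Pab(L + b)/(6LEI) = 150.8/EI
  at Q: point load 108 at a = 0.7: Pab(L + a)/(6LEI) = 87.32/EI
  at P: triangular load, peak 35: w₀L³/(45EI) = 266.8/EI
  at Q: triangular load, peak 35: 7w₀L³/(360EI) = 233.4/EI
  θ_P0 = 417.6/EI,  θ_Q0 = 320.7/EI
Flexibility coefficients: a unit moment at one end gives L/(3EI) there and L/(6EI) at the far end, so f₁₁ = f₂₂ = 2.333/EI and f₁₂ = f₂₁ = 1.167/EI.
Compatibility — zero rotation at each built-in end:
  2.333 M_P + 1.167 M_Q = 417.6
  1.167 M_P + 2.333 M_Q = 320.7
Solving the pair gives M_P = 147 kN·m and M_Q = 63.97 kN·m (hogging).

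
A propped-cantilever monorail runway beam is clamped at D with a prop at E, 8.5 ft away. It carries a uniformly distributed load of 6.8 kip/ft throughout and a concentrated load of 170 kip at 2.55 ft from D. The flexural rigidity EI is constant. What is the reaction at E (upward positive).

R_E = 42.33 kip

Remove the prop at E; the released (primary) structure is a cantilever built in at D.
Primary-structure tip deflection at E by superposition:
  UDL 6.8: wL⁴/(8EI) = 4437/EI
  point load 170 at a = 2.55: Pa²(3L − a)/(6EI) = 4228/EI
  δ_0 = 8665/EI
Flexibility coefficient — unit upward force at E: δ_{EE} = L³/(3EI) = 204.7/EI.
Compatibility at E: δ_0 − R_E·δ_{EE} = 0, so R_E = 8665/204.7 = 42.33 kip.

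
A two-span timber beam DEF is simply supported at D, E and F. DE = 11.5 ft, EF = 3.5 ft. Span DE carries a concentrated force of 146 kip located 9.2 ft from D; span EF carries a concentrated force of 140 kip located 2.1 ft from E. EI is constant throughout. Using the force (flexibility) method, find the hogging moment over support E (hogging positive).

Release continuity at E by inserting a hinge; the redundant is the internal moment M_E. The primary structure is two simply-supported spans DE and EF.
Discontinuity in slope at E on the released structure — sum the simple-span end rotations:
  span DE: point load 146 at a = 9.2: Pab(L + a)/(6LEI) = 926.8/EI
  span EF: point load 140 at a = 2.1: Pab(L + b)/(6LEI) = 96.04/EI
  relative rotation θ_0 = (926.8 + 96.04)/EI = 1023/EI
A unit hogging moment at E produces rotation L₁/(3EI) + L₂/(3EI) = 5/EI.
Compatibility: M_E·(L₁+L₂)/(3EI) = θ_0, giving M_E = 204.6 kip·ft (hogging).

M_E = 204.6 kip·ft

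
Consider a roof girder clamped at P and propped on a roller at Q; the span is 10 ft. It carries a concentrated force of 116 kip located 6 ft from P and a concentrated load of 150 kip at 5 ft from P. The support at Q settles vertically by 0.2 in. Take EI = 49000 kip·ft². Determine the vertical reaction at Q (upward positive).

Choose R_Q as the redundant. The primary structure is the cantilever fixed at P.
Deflection at Q on the released cantilever, summing each load's contribution:
  point load 116 at a = 6: Pa²(3L − a)/(6EI) = 16704/EI
  point load 150 at a = 5: Pa²(3L − a)/(6EI) = 15625/EI
  δ_0 = 32329/EI
Flexibility coefficient — unit upward force at Q: δ_{QQ} = L³/(3EI) = 333.3/EI.
With EI = 49000 kip·ft²: δ_0 = 0.65978 ft and δ_{QQ} = 0.006803 ft/kip.
Compatibility — the beam at Q must follow the support down by 0.01667 ft: δ_0 − R_Q·δ_{QQ} = 0.01667, so R_Q = (0.65978 − 0.01667)/0.006803 = 94.54 kip.

R_Q = 94.54 kip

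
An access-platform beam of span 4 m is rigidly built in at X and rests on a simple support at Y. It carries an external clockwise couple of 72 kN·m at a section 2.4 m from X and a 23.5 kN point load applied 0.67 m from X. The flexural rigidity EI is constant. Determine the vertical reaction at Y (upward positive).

R_Y = 23.61 kN

Release the roller at Y. Primary structure: cantilever fixed at X.
Free-end deflection of the primary structure under the applied loading (downward +):
  clockwise couple 72 at a = 2.4: M₀a(2L − a)/(2EI) = 483.8/EI
  point load 23.5 at a = 0.67: Pa²(3L − a)/(6EI) = 19.92/EI
  δ_0 = 503.8/EI
Tip deflection under a unit load at Y: L³/(3EI) = 21.33/EI.
Compatibility at Y: δ_0 − R_Y·δ_{YY} = 0, so R_Y = 503.8/21.33 = 23.61 kN.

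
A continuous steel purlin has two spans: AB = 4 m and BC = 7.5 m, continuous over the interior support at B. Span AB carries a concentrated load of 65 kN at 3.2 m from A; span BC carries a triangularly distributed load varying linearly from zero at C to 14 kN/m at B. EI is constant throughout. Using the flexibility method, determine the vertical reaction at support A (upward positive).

R_A = 1.185 kN

Take M_B as the redundant. Released structure: two simple spans AB and BC with a hinge at B.
Rotations at B on the released spans (each span's end-slope, ×1/EI):
  span AB: point load 65 at a = 3.2: Pab(L + a)/(6LEI) = 49.92/EI
  span BC: triangular load, peak 14: w₀L³/(45EI) = 131.2/EI
  relative rotation θ_0 = (49.92 + 131.2)/EI = 181.2/EI
A unit hogging moment at B produces rotation L₁/(3EI) + L₂/(3EI) = 3.833/EI.
Slope continuity at B: θ_0 = M_B·3.833/EI, so M_B = 181.2/3.833 = 47.26 kN·m (hogging).
Span AB, ΣM about A with M_B applied at B: R_B^{AB}·4 = 208 + 47.26, so R_B^{AB} = 63.82 kN and R_A = 65 − 63.82 = 1.185 kN.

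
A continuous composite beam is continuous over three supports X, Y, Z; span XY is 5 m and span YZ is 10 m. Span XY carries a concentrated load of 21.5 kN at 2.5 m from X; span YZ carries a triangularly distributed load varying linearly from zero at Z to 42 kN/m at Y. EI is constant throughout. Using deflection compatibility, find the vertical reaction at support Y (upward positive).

R_Y = 208.8 kN

Release continuity at Y by inserting a hinge; the redundant is the internal moment M_Y. The primary structure is two simply-supported spans XY and YZ.
End slopes at the hinge Y, treating each span as simply supported:
  span XY: point load 21.5 at a = 2.5: Pab(L + a)/(6LEI) = 33.59/EI
  span YZ: triangular load, peak 42: w₀L³/(45EI) = 933.3/EI
  relative rotation θ_0 = (33.59 + 933.3)/EI = 966.9/EI
A unit hogging moment at Y produces rotation L₁/(3EI) + L₂/(3EI) = 5/EI.
Compatibility: M_Y·(L₁+L₂)/(3EI) = θ_0, giving M_Y = 193.4 kN·m (hogging).
Span XY, ΣM about X with M_Y applied at Y: R_Y^{XY}·5 = 53.75 + 193.4, so R_Y^{XY} = 49.43 kN and R_X = 21.5 − 49.43 = -27.93 kN.
Span YZ, ΣM about Z: R_Y^{YZ}·10 = 1400 + 193.4, so R_Y^{YZ} = 159.3 kN and R_Z = 210 − 159.3 = 50.66 kN.
R_Y = 49.43 + 159.3 = 208.8 kN.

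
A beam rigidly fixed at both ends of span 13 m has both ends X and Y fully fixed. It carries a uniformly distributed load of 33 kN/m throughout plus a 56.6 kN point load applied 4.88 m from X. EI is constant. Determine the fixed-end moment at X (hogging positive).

Release both end moments; the primary structure is a simply-supported span XY with redundants M_X and M_Y.
End rotations of the released simple span under the applied load (×1/EI):
  at X: UDL 33: wL³/(24EI) = 3021/EI
  at Y: UDL 33: wL³/(24EI) = 3021/EI
  at X: point load 56.6 at a = 4.88: Pab(L + b)/(6LEI) = 607.3/EI
  at Y: point load 56.6 at a = 4.88: Pab(L + a)/(6LEI) = 514.1/EI
  θ_X0 = 3628/EI,  θ_Y0 = 3535/EI
Flexibility coefficients: a unit moment at one end gives L/(3EI) there and L/(6EI) at the far end, so f₁₁ = f₂₂ = 4.333/EI and f₁₂ = f₂₁ = 2.167/EI.
Compatibility — zero rotation at each built-in end:
  4.333 M_X + 2.167 M_Y = 3628
  2.167 M_X + 4.333 M_Y = 3535
Solving the pair gives M_X = 572.5 kN·m and M_Y = 529.5 kN·m (hogging).

M_X = 572.5 kN·m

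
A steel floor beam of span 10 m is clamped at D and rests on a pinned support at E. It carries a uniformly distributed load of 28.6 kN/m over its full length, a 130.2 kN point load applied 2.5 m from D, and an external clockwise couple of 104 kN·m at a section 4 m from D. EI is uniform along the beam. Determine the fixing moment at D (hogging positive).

Choose R_E as the redundant. The primary structure is the cantilever fixed at D.
Downward deflection at the released point E due to the loads:
  UDL 28.6: wL⁴/(8EI) = 35750/EI
  point load 130.2 at a = 2.5: Pa²(3L − a)/(6EI) = 3730/EI
  clockwise couple 104 at a = 4: M₀a(2L − a)/(2EI) = 3328/EI
  δ_0 = 42808/EI
Tip deflection under a unit load at E: L³/(3EI) = 333.3/EI.
Compatibility at E: δ_0 − R_E·δ_{EE} = 0, so R_E = 42808/333.3 = 128.4 kN.
Moment equilibrium about D: M_D = Σ(load moments about D) − R_E·L = 1860 − 128.4×10 = 575.3 kN·m.

M_D = 575.3 kN·m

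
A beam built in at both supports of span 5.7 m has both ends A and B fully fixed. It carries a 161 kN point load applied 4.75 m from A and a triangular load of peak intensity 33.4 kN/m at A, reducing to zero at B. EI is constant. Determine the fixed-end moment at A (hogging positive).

M_A = 75.5 kN·m

Take the two fixed-end moments M_A, M_B as redundants; the released structure is the simple span AB.
On the primary (simply-supported) span, the end slopes from the loading are:
  at A: point load 161 at a = 4.75: Pab(L + b)/(6LEI) = 141.3/EI
  at B: point load 161 at a = 4.75: Pab(L + a)/(6LEI) = 222/EI
  at A: triangular load, peak 33.4: w₀L³/(45EI) = 137.5/EI
  at B: triangular load, peak 33.4: 7w₀L³/(360EI) = 120.3/EI
  θ_A0 = 278.7/EI,  θ_B0 = 342.3/EI
Flexibility coefficients: a unit moment at one end gives L/(3EI) there and L/(6EI) at the far end, so f₁₁ = f₂₂ = 1.9/EI and f₁₂ = f₂₁ = 0.95/EI.
Compatibility — zero rotation at each built-in end:
  1.9 M_A + 0.95 M_B = 278.7
  0.95 M_A + 1.9 M_B = 342.3
Solving the pair gives M_A = 75.5 kN·m and M_B = 142.4 kN·m (hogging).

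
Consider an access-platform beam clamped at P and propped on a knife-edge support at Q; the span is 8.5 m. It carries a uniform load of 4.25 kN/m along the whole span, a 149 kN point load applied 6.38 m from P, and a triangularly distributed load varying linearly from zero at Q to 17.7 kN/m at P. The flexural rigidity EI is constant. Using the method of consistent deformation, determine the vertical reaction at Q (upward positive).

R_Q = 123 kN

Take the reaction at Q as the redundant and release it; the primary structure is a cantilever fixed at P.
Primary-structure tip deflection at Q by superposition:
  UDL 4.25: wL⁴/(8EI) = 2773/EI
  point load 149 at a = 6.38: Pa²(3L − a)/(6EI) = 19327/EI
  triangular load, peak 17.7 at the fixed end: w₀L⁴/(30EI) = 3080/EI
  δ_0 = 25180/EI
Flexibility coefficient — unit upward force at Q: δ_{QQ} = L³/(3EI) = 204.7/EI.
The prop prevents deflection at Q: R_Q = δ_0/δ_{QQ} = 25180/204.7 = 123 kN.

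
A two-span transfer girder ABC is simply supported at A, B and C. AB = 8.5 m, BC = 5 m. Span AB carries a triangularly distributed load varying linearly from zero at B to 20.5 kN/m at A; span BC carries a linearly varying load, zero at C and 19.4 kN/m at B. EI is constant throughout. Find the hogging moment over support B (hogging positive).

M_B = 66.37 kN·m

Take M_B as the redundant. Released structure: two simple spans AB and BC with a hinge at B.
End slopes at the hinge B, treating each span as simply supported:
  span AB: triangular load, peak 20.5: 7w₀L³/(360EI) = 244.8/EI
  span BC: triangular load, peak 19.4: w₀L³/(45EI) = 53.89/EI
  relative rotation θ_0 = (244.8 + 53.89)/EI = 298.7/EI
A unit hogging moment at B produces rotation L₁/(3EI) + L₂/(3EI) = 4.5/EI.
Slope continuity at B: θ_0 = M_B·4.5/EI, so M_B = 298.7/4.5 = 66.37 kN·m (hogging).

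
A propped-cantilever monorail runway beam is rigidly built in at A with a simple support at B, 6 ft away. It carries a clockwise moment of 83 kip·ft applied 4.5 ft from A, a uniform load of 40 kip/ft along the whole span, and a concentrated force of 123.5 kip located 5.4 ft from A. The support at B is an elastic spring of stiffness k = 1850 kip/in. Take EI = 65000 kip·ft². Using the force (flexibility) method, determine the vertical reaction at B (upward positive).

Choose R_B as the redundant. The primary structure is the cantilever fixed at A.
Deflection at B on the released cantilever, summing each load's contribution:
  clockwise couple 83 at a = 4.5: M₀a(2L − a)/(2EI) = 1401/EI
  UDL 40: wL⁴/(8EI) = 6480/EI
  point load 123.5 at a = 5.4: Pa²(3L − a)/(6EI) = 7563/EI
  δ_0 = 15443/EI
Flexibility coefficient — unit upward force at B: δ_{BB} = L³/(3EI) = 72/EI.
With EI = 65000 kip·ft²: δ_0 = 0.23759 ft and δ_{BB} = 0.001108 ft/kip.
Compatibility — the spring shortens by R_B/k under the reaction it provides: δ_0 − R_B·δ_{BB} = R_B/k. With 1/k = 1/(1850×12) ft/kip = 0.000045 ft/kip, R_B = δ_0 / (δ_{BB} + 1/k) = 0.23759 / (0.001108 + 0.000045) = 206.1 kip.

R_B = 206.1 kip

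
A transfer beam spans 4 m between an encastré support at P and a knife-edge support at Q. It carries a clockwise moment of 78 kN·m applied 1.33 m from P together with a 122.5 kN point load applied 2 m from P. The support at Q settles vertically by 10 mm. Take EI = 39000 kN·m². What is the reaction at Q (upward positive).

Take the reaction at Q as the redundant and release it; the primary structure is a cantilever fixed at P.
Free-end deflection of the primary structure under the applied loading (downward +):
  clockwise couple 78 at a = 1.33: M₀a(2L − a)/(2EI) = 346/EI
  point load 122.5 at a = 2: Pa²(3L − a)/(6EI) = 816.7/EI
  δ_0 = 1163/EI
Flexibility coefficient — unit upward force at Q: δ_{QQ} = L³/(3EI) = 21.33/EI.
With EI = 39000 kN·m²: δ_0 = 0.029811 m and δ_{QQ} = 0.000547 m/kN.
Compatibility — the beam at Q must follow the support down by 0.01 m: δ_0 − R_Q·δ_{QQ} = 0.01, so R_Q = (0.029811 − 0.01)/0.000547 = 36.22 kN.

R_Q = 36.22 kN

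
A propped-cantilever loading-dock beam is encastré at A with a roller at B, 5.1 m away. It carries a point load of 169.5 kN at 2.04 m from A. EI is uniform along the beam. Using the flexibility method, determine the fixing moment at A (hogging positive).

Choose R_B as the redundant. The primary structure is the cantilever fixed at A.
Free-end deflection of the primary structure under the applied loading (downward +):
  point load 169.5 at a = 2.04: Pa²(3L − a)/(6EI) = 1559/EI
Tip deflection under a unit load at B: L³/(3EI) = 44.22/EI.
Compatibility at B: δ_0 − R_B·δ_{BB} = 0, so R_B = 1559/44.22 = 35.26 kN.
Moment equilibrium about A: M_A = Σ(load moments about A) − R_B·L = 345.8 − 35.26×5.1 = 166 kN·m.

M_A = 166 kN·m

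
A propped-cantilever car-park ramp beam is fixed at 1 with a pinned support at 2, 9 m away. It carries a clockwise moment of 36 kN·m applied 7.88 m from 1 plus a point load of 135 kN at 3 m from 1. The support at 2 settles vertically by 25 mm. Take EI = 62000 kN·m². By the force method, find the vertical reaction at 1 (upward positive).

Remove the prop at 2; the released (primary) structure is a cantilever built in at 1.
Deflection at 2 on the released cantilever, summing each load's contribution:
  clockwise couple 36 at a = 7.88: M₀a(2L − a)/(2EI) = 1435/EI
  point load 135 at a = 3: Pa²(3L − a)/(6EI) = 4860/EI
  δ_0 = 6295/EI
Flexibility coefficient — unit upward force at 2: δ_{22} = L³/(3EI) = 243/EI.
With EI = 62000 kN·m²: δ_0 = 0.10154 m and δ_{22} = 0.003919 m/kN.
Compatibility — the beam at 2 must follow the support down by 0.025 m: δ_0 − R_2·δ_{22} = 0.025, so R_2 = (0.10154 − 0.025)/0.003919 = 19.53 kN.
Vertical equilibrium: R_1 = ΣP − R_2 = 135 − 19.53 = 115.5 kN.

R_1 = 115.5 kN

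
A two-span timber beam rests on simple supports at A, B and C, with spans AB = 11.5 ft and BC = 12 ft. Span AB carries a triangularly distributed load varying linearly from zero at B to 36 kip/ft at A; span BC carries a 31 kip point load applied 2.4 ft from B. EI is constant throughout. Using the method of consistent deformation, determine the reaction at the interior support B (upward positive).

R_B = 121.6 kip

Take M_B as the redundant. Released structure: two simple spans AB and BC with a hinge at B.
Rotations at B on the released spans (each span's end-slope, ×1/EI):
  span AB: triangular load, peak 36: 7w₀L³/(360EI) = 1065/EI
  span BC: point load 31 at a = 2.4: Pab(L + b)/(6LEI) = 214.3/EI
  relative rotation θ_0 = (1065 + 214.3)/EI = 1279/EI
A unit hogging moment at B produces rotation L₁/(3EI) + L₂/(3EI) = 7.833/EI.
Compatibility: M_B·(L₁+L₂)/(3EI) = θ_0, giving M_B = 163.3 kip·ft (hogging).
Span AB, ΣM about A with M_B applied at B: R_B^{AB}·11.5 = 793.5 + 163.3, so R_B^{AB} = 83.2 kip and R_A = 207 − 83.2 = 123.8 kip.
Span BC, ΣM about C: R_B^{BC}·12 = 297.6 + 163.3, so R_B^{BC} = 38.41 kip and R_C = 31 − 38.41 = -7.405 kip.
R_B = 83.2 + 38.41 = 121.6 kip.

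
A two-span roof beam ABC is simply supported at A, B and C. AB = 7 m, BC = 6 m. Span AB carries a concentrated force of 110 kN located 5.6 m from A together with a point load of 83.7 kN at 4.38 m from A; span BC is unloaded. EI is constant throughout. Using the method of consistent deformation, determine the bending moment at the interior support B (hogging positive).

M_B = 119.8 kN·m

Take M_B as the redundant. Released structure: two simple spans AB and BC with a hinge at B.
Rotations at B on the released spans (each span's end-slope, ×1/EI):
  span AB: point load 110 at a = 5.6: Pab(L + a)/(6LEI) = 258.7/EI
  span AB: point load 83.7 at a = 4.38: Pab(L + a)/(6LEI) = 260.3/EI
  relative rotation θ_0 = (519 + 0)/EI = 519/EI
A unit hogging moment at B produces rotation L₁/(3EI) + L₂/(3EI) = 4.333/EI.
Compatibility: M_B·(L₁+L₂)/(3EI) = θ_0, giving M_B = 119.8 kN·m (hogging).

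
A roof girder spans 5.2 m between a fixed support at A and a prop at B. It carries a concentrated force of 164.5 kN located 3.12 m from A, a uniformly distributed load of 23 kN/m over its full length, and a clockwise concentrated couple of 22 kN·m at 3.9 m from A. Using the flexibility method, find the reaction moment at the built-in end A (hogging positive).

Release the roller at B. Primary structure: cantilever fixed at A.
Free-end deflection of the primary structure under the applied loading (downward +):
  point load 164.5 at a = 3.12: Pa²(3L − a)/(6EI) = 3331/EI
  UDL 23: wL⁴/(8EI) = 2102/EI
  clockwise couple 22 at a = 3.9: M₀a(2L − a)/(2EI) = 278.9/EI
  δ_0 = 5712/EI
Flexibility coefficient — unit upward force at B: δ_{BB} = L³/(3EI) = 46.87/EI.
The prop prevents deflection at B: R_B = δ_0/δ_{BB} = 5712/46.87 = 121.9 kN.
Moment equilibrium about A: M_A = Σ(load moments about A) − R_B·L = 846.2 − 121.9×5.2 = 212.5 kN·m.

M_A = 212.5 kN·m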